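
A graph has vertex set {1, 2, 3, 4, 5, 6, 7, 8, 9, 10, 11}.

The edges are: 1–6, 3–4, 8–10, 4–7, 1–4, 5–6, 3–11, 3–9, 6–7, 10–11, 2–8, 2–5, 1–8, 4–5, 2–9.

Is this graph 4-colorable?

Yes

The chromatic number is 3. The cycle 1-6-5-2-8-1 has odd length 5, so it cannot be 2-colored; at least 3 colors are needed.
A valid assignment using 3 colors: 1=blue, 2=green, 3=blue, 4=red, 5=blue, 6=red, 7=blue, 8=red, 9=red, 10=blue, 11=red.
Since 4 ≥ 3, a proper 4-coloring certainly exists.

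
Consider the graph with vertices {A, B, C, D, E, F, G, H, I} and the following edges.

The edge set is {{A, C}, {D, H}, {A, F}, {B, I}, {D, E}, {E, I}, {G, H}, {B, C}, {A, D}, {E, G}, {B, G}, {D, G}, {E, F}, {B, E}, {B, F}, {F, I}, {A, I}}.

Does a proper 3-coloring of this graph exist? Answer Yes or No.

No

B, E, F, I form a clique, so at least 4 colors are needed.
So 3 colors are not enough.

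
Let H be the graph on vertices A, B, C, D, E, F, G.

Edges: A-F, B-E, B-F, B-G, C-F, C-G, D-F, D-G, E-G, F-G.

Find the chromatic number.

C, F, G are pairwise adjacent, so at least 3 colors are needed.
One proper 3-coloring: A=red, B=green, C=green, D=green, E=blue, F=blue, G=red. No two adjacent vertices share a color.

3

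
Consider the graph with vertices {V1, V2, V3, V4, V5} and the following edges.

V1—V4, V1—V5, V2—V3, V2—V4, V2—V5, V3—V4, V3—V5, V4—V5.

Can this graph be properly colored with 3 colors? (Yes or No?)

No

V2, V3, V4, V5 are pairwise adjacent (a clique of size 4), so at least 4 colors are needed.
So 3 colors are not enough.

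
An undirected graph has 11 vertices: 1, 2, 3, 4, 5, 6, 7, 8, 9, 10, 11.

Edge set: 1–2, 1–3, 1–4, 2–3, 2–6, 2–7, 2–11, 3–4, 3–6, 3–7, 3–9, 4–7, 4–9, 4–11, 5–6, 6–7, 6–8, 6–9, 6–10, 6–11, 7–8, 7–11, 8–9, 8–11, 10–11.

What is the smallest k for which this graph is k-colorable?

4

2, 6, 7, 11 are mutually adjacent (a clique of size 4), so at least 4 colors are needed.
One proper 4-coloring: 1=blue, 2=yellow, 3=green, 4=red, 5=blue, 6=red, 7=blue, 8=yellow, 9=blue, 10=blue, 11=green. Every edge joins two different colors.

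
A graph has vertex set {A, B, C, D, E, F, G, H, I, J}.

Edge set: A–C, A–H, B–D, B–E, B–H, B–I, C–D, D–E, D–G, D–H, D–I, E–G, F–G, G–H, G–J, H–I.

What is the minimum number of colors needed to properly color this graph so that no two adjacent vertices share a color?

4

B, D, H, I form a clique, so at least 4 colors are needed.
4 colors suffice: color 1 → {A, D, F, J}; color 2 → {C, E, H}; color 3 → {B, G}; color 4 → {I}. No two adjacent vertices share a color.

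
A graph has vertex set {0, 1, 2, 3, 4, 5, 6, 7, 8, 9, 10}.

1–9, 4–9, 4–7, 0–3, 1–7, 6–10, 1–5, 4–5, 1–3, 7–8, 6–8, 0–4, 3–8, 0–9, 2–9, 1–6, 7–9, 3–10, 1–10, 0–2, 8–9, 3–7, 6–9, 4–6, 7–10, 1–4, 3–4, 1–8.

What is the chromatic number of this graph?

4

1, 4, 6, 9 form a clique, so at least 4 colors are needed.
4 colors suffice: color a → {0, 1}; color b → {2, 4, 8, 10}; color c → {3, 5, 9}; color d → {6, 7}. Each edge has distinct colors on its endpoints.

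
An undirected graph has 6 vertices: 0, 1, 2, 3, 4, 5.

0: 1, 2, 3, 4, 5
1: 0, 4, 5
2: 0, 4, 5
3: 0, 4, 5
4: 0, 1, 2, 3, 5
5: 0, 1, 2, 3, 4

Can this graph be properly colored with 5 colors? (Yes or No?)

The chromatic number is 4. 0, 3, 4, 5 are pairwise adjacent (a clique of size 4), so at least 4 colors are needed.
A valid assignment using 4 colors: 0=red, 1=yellow, 2=yellow, 3=yellow, 4=green, 5=blue.
Since 5 ≥ 4, a proper 5-coloring certainly exists.

Yes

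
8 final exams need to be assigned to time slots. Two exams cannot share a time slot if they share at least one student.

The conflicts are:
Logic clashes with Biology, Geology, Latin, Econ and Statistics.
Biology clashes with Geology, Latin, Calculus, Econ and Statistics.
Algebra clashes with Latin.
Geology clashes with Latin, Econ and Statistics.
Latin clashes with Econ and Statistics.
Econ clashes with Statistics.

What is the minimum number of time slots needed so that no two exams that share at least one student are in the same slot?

6

Logic, Biology, Geology, Latin, Econ, Statistics are mutually in conflict, so at least 6 time slots are needed.
A valid assignment using 6 time slots: Logic=3, Biology=2, Algebra=2, Geology=6, Latin=1, Calculus=1, Econ=5, Statistics=4. Each listed conflict is separated.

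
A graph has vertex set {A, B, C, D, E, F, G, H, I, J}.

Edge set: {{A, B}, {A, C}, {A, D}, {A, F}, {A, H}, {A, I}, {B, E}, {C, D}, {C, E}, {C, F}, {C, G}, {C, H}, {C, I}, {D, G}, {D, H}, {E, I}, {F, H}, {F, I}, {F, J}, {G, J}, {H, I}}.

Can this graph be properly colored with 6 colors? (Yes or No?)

The chromatic number is 5. A, C, F, H, I are pairwise adjacent (a clique of size 5), so at least 5 colors are needed.
A valid assignment using 5 colors: A=2, B=1, C=1, D=3, E=2, F=5, G=2, H=4, I=3, J=1.
Since 6 ≥ 5, a proper 6-coloring certainly exists.

Yes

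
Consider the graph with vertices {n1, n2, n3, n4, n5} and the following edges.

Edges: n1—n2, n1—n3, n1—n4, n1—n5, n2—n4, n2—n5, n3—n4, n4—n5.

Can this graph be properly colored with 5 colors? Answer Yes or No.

The chromatic number is 4. n1, n2, n4, n5 are pairwise adjacent (a clique of size 4), so at least 4 colors are needed.
4 colors suffice: n1=2, n2=3, n3=3, n4=1, n5=4.
Since 5 ≥ 4, a proper 5-coloring certainly exists.

Yes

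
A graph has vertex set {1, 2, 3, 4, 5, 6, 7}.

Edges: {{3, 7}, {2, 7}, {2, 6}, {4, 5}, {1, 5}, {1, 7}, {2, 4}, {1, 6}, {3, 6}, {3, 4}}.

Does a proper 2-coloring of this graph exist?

No

The cycle 5-4-3-7-1-5 has odd length 5, so it cannot be 2-colored; at least 3 colors are needed.
So 2 colors are not enough.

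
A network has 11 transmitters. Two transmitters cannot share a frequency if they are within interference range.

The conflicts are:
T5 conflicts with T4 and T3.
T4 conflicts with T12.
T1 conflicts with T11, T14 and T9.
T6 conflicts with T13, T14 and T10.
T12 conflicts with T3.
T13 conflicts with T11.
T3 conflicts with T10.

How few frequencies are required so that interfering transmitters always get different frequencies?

3

The cycle T11-T13-T6-T14-T1-T11 has odd length 5, so it cannot be 2-colored; at least 3 frequencies are needed.
3 frequencies suffice: frequency 1 → {T4, T1, T6, T3}; frequency 2 → {T5, T12, T11, T14, T10, T9}; frequency 3 → {T13}. No two conflicting transmitters share a frequency.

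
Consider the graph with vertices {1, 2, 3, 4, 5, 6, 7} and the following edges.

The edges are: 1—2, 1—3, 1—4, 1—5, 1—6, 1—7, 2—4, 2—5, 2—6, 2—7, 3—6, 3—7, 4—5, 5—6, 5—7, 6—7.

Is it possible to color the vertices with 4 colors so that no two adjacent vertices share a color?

No

1, 2, 5, 6, 7 are pairwise adjacent (a clique of size 5), so at least 5 colors are needed.
So 4 colors are not enough.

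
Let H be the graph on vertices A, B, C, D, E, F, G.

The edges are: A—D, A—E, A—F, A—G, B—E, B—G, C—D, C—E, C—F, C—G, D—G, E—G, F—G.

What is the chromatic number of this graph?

A, F, G are mutually adjacent, so at least 3 colors are needed.
3 colors suffice: A=blue, B=blue, C=blue, D=green, E=green, F=green, G=red. Each edge has distinct colors on its endpoints.

3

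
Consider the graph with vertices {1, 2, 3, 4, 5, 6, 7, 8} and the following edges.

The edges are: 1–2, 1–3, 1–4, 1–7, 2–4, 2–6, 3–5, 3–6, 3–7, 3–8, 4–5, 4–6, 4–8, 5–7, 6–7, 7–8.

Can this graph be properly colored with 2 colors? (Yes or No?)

No

2, 4, 6 form a triangle, so at least 3 colors are needed.
So 2 colors are not enough.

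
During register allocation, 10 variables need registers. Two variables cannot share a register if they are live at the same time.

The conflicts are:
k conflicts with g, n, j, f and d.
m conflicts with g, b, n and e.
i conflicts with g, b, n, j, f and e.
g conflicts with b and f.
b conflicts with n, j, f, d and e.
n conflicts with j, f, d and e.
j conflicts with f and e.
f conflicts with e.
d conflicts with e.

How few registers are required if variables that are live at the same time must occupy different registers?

6

i, b, n, j, f, e are mutually in conflict, so at least 6 registers are needed.
6 registers suffice: register 1 → {g, n}; register 2 → {k, b}; register 3 → {e}; register 4 → {m, f, d}; register 5 → {j}; register 6 → {i}. Each listed conflict is separated.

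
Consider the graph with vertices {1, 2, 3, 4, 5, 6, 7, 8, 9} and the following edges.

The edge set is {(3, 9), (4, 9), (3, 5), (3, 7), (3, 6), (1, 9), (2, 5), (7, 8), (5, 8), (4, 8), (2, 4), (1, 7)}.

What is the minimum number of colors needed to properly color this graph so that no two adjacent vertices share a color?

The cycle 1-7-8-4-9-1 has odd length 5, so it cannot be 2-colored; at least 3 colors are needed.
3 colors suffice: 1=a, 2=a, 3=a, 4=c, 5=b, 6=b, 7=b, 8=a, 9=b. Each edge has distinct colors on its endpoints.

3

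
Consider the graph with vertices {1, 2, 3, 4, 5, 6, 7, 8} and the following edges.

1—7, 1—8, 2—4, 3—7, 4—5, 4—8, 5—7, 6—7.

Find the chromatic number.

3

The cycle 8-1-7-5-4-8 has odd length 5, so it cannot be 2-colored; at least 3 colors are needed.
One proper 3-coloring: 1=b, 2=b, 3=b, 4=a, 5=b, 6=b, 7=a, 8=c. No two adjacent vertices share a color.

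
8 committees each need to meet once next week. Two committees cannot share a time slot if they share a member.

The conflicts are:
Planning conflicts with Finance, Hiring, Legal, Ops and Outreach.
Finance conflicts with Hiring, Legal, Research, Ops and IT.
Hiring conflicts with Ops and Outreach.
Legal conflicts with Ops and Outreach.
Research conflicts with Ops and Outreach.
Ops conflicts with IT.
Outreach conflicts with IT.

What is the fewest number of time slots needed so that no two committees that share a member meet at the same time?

4

Planning, Finance, Hiring, Ops all conflict with each other, so at least 4 time slots are needed.
4 time slots suffice: time slot 1 → {Ops, Outreach}; time slot 2 → {Finance}; time slot 3 → {Planning, Research, IT}; time slot 4 → {Hiring, Legal}. Every pair that conflicts lands in different time slots.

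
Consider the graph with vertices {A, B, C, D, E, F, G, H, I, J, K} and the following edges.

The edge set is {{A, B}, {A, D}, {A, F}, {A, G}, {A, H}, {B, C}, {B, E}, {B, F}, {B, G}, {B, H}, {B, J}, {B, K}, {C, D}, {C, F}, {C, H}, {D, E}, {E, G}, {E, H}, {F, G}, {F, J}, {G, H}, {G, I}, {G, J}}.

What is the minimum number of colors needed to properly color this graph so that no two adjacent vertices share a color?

4

B, F, G, J are pairwise adjacent (a clique of size 4), so at least 4 colors are needed.
4 colors suffice: A=4, B=1, C=2, D=1, E=4, F=3, G=2, H=3, I=1, J=4, K=2. Each edge has distinct colors on its endpoints.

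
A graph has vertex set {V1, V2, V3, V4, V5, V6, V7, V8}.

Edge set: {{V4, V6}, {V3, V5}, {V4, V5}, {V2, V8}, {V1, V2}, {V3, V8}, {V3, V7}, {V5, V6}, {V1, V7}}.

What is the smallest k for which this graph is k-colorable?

3

V4, V5, V6 are mutually adjacent, so at least 3 colors are needed.
3 colors suffice: V1=blue, V2=red, V3=red, V4=green, V5=blue, V6=red, V7=green, V8=blue. Each edge has distinct colors on its endpoints.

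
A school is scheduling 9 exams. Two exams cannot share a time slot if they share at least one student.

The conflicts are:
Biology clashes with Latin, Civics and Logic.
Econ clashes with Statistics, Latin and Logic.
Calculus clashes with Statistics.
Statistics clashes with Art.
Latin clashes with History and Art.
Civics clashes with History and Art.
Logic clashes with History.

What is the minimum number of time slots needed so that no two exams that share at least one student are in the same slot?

2

Econ and Logic conflict, so at least 2 time slots are needed.
2 time slots suffice: time slot 1 → {Statistics, Latin, Civics, Logic}; time slot 2 → {Biology, Econ, Calculus, History, Art}. No two conflicting exams share a time slot.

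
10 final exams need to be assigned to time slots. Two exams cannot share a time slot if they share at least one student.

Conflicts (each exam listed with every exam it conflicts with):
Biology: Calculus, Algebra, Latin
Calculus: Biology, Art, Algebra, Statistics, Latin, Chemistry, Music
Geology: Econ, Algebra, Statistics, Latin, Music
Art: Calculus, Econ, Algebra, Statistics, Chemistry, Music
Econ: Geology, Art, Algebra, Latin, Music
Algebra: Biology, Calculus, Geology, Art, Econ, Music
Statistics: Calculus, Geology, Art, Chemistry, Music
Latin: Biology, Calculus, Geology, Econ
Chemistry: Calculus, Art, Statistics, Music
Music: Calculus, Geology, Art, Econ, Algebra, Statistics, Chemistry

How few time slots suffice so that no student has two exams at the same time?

5

Calculus, Art, Statistics, Chemistry, Music pairwise conflict, so at least 5 time slots are needed.
5 time slots suffice: time slot 1 → {Latin, Music}; time slot 2 → {Calculus, Econ}; time slot 3 → {Algebra, Statistics}; time slot 4 → {Biology, Geology, Art}; time slot 5 → {Chemistry}. Every pair that conflicts lands in different time slots.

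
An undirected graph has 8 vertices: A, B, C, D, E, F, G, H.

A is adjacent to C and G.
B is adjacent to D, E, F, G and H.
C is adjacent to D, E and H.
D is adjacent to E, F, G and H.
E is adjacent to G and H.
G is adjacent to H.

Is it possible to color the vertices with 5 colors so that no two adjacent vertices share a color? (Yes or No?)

The chromatic number is 5. B, D, E, G, H are mutually adjacent (a clique of size 5), so at least 5 colors are needed.
5 colors suffice: color 1 → {A, D}; color 2 → {B, C}; color 3 → {F, H}; color 4 → {E}; color 5 → {G}.
That is already a proper 5-coloring.

Yes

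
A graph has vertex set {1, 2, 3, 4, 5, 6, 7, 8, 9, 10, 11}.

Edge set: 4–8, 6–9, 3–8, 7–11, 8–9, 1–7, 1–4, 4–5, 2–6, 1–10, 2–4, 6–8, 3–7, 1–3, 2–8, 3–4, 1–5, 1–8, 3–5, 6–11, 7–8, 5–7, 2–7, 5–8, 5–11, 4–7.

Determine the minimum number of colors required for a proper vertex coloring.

1, 3, 4, 5, 7, 8 are pairwise adjacent (a clique of size 6), so at least 6 colors are needed.
A valid assignment using 6 colors: 1=purple, 2=yellow, 3=orange, 4=green, 5=yellow, 6=blue, 7=blue, 8=red, 9=green, 10=red, 11=red. Every edge joins two different colors.

6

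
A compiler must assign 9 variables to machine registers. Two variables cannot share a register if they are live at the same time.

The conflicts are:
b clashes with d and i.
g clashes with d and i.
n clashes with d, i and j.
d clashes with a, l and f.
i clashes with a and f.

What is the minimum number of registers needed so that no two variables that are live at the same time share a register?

2

i and a conflict, so at least 2 registers are needed.
Using 2 registers: b=2, g=2, n=2, d=1, i=1, j=1, a=2, l=2, f=2. Each listed conflict is separated.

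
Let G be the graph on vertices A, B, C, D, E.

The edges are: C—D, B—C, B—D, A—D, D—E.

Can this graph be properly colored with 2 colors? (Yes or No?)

No

B, C, D are mutually adjacent, so at least 3 colors are needed.
So 2 colors are not enough.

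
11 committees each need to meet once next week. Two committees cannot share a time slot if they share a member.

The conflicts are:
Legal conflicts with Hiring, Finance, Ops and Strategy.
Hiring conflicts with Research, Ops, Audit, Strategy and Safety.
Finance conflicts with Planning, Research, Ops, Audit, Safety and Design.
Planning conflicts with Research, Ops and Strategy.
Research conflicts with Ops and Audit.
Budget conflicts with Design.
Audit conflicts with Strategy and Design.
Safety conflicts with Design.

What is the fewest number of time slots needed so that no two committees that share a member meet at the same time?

Finance, Planning, Research, Ops pairwise conflict, so at least 4 time slots are needed.
Using 4 time slots: Legal=4, Hiring=1, Finance=1, Planning=4, Research=2, Ops=3, Budget=1, Audit=3, Strategy=2, Safety=3, Design=2. No two conflicting committees share a time slot.

4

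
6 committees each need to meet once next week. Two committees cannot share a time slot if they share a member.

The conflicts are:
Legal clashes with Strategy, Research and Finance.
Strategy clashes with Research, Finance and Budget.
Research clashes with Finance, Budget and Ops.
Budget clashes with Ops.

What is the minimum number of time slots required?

4

Legal, Strategy, Research, Finance all conflict with each other, so at least 4 time slots are needed.
4 time slots suffice: time slot 1 → {Research}; time slot 2 → {Strategy, Ops}; time slot 3 → {Legal, Budget}; time slot 4 → {Finance}. Each listed conflict is separated.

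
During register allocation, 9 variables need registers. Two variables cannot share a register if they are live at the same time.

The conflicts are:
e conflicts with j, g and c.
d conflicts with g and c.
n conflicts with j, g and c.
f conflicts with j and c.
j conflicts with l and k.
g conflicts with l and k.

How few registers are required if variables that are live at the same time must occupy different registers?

n and j conflict, so at least 2 registers are needed.
2 registers suffice: register 1 → {j, g, c}; register 2 → {e, d, n, f, l, k}. No two conflicting variables share a register.

2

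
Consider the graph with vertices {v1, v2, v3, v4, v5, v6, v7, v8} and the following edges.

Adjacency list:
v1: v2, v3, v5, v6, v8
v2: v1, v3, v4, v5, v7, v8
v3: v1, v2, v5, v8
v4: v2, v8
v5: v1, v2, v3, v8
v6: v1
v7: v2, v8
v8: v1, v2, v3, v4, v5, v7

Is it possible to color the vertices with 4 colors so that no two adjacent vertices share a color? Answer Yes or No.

No

v1, v2, v3, v5, v8 are pairwise adjacent (a clique of size 5), so at least 5 colors are needed.
So 4 colors are not enough.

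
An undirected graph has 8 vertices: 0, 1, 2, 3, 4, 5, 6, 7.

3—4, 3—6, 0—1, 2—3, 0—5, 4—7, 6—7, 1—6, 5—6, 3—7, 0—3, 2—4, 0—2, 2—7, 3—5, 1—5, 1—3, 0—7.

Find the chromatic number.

2, 3, 4, 7 form a clique, so at least 4 colors are needed.
4 colors suffice: color a → {3}; color b → {5, 7}; color c → {0, 4, 6}; color d → {1, 2}. No two adjacent vertices share a color.

4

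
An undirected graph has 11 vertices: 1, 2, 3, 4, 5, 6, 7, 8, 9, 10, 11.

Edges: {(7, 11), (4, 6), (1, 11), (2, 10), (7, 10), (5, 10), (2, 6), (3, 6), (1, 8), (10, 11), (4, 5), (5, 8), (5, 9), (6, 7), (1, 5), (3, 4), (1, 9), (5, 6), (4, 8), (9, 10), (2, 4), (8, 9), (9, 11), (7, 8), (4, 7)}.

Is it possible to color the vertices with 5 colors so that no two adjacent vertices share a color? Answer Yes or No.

The chromatic number is 4. 1, 5, 8, 9 form a clique, so at least 4 colors are needed.
A valid assignment using 4 colors: 1=a, 2=b, 3=b, 4=a, 5=b, 6=c, 7=b, 8=c, 9=d, 10=a, 11=c.
Since 5 ≥ 4, a proper 5-coloring certainly exists.

Yes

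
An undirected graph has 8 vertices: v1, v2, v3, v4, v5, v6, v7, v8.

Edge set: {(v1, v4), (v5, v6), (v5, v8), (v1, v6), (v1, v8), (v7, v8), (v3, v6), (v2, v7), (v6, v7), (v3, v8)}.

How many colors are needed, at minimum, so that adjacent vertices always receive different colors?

2

v1 and v4 are adjacent, so at least 2 colors are needed.
2 colors suffice: v1=2, v2=1, v3=2, v4=1, v5=2, v6=1, v7=2, v8=1. No two adjacent vertices share a color.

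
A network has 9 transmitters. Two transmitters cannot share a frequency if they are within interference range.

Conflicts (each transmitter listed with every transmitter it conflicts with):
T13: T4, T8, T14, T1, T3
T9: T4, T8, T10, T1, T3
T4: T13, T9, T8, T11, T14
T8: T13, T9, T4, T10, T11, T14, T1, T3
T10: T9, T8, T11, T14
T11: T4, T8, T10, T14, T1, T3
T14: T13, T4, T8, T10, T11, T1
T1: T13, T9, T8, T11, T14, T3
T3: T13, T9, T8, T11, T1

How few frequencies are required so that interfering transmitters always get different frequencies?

T13, T8, T14, T1 are mutually in conflict, so at least 4 frequencies are needed.
4 frequencies suffice: frequency 1 → {T8}; frequency 2 → {T14, T3}; frequency 3 → {T4, T10, T1}; frequency 4 → {T13, T9, T11}. No two conflicting transmitters share a frequency.

4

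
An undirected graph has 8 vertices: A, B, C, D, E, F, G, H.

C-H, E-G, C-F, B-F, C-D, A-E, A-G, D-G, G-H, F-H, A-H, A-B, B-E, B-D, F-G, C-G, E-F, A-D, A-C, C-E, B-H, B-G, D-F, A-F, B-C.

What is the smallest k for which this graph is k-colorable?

6

A, B, C, E, F, G form a clique, so at least 6 colors are needed.
6 colors suffice: color 1 → {C}; color 2 → {B}; color 3 → {G}; color 4 → {A}; color 5 → {F}; color 6 → {D, E, H}. No two adjacent vertices share a color.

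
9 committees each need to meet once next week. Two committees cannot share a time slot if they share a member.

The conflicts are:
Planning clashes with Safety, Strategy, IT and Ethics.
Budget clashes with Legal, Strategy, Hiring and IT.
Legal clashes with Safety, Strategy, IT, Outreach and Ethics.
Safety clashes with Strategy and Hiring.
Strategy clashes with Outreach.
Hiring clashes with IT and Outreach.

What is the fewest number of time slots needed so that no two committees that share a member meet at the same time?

3

Budget, Legal, IT are mutually in conflict, so at least 3 time slots are needed.
3 time slots suffice: time slot 1 → {Planning, Legal, Hiring}; time slot 2 → {Strategy, IT, Ethics}; time slot 3 → {Budget, Safety, Outreach}. Each listed conflict is separated.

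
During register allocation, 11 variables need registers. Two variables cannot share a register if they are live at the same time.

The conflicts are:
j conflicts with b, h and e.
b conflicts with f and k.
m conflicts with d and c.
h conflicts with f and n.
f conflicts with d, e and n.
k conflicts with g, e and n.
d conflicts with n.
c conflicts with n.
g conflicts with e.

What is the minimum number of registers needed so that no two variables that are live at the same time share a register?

3

k, g, e pairwise conflict, so at least 3 registers are needed.
3 registers suffice: register 1 → {b, m, e, n}; register 2 → {j, f, k, c}; register 3 → {h, d, g}. Each listed conflict is separated.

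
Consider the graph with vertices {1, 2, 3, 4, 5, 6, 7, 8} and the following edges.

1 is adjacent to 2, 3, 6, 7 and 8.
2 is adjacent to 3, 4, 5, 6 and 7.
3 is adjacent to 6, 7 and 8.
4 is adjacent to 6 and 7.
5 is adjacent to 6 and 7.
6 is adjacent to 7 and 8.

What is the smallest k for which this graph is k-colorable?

5

1, 2, 3, 6, 7 form a clique, so at least 5 colors are needed.
5 colors suffice: color red → {6}; color blue → {2, 8}; color green → {7}; color yellow → {3, 4, 5}; color purple → {1}. Each edge has distinct colors on its endpoints.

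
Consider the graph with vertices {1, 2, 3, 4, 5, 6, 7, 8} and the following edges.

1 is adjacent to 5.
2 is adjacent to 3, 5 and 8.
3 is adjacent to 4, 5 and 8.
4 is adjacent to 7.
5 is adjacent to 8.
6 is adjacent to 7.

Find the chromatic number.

2, 3, 5, 8 form a clique, so at least 4 colors are needed.
4 colors suffice: color red → {1, 3, 7}; color blue → {4, 5, 6}; color green → {8}; color yellow → {2}. Each edge has distinct colors on its endpoints.

4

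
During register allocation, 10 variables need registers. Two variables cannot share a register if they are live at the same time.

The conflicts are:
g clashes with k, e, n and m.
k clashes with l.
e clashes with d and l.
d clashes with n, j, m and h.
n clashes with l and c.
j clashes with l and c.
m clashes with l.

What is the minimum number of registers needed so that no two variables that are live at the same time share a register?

2

g and n conflict, so at least 2 registers are needed.
2 registers suffice: register 1 → {g, d, l, c}; register 2 → {k, e, n, j, m, h}. No two conflicting variables share a register.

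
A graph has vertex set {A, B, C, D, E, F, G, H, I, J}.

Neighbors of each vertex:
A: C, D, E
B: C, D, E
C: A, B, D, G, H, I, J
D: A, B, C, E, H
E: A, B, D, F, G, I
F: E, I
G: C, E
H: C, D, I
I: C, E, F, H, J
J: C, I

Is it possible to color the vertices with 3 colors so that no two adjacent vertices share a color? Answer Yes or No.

Yes

The chromatic number is 3. B, C, D form a triangle, so at least 3 colors are needed.
3 colors suffice: A=3, B=3, C=1, D=2, E=1, F=3, G=2, H=3, I=2, J=3.
That is already a proper 3-coloring.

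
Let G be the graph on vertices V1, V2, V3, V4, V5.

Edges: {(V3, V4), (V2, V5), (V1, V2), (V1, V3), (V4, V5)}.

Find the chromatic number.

The cycle V5-V4-V3-V1-V2-V5 has odd length 5, so it cannot be 2-colored; at least 3 colors are needed.
3 colors suffice: color R → {V3, V5}; color B → {V1, V4}; color G → {V2}. No two adjacent vertices share a color.

3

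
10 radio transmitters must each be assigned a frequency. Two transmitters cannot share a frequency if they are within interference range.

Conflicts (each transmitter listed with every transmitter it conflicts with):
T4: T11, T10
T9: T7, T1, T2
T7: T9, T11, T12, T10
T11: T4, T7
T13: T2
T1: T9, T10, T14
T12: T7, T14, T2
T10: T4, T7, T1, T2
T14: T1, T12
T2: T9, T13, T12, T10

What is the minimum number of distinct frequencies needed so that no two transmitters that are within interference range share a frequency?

3

The cycle T2-T9-T1-T14-T12-T2 has odd length 5, so it cannot be 2-colored; at least 3 frequencies are needed.
3 frequencies suffice: T4=1, T9=2, T7=1, T11=2, T13=2, T1=1, T12=2, T10=2, T14=3, T2=1. Every pair that conflicts lands in different frequencies.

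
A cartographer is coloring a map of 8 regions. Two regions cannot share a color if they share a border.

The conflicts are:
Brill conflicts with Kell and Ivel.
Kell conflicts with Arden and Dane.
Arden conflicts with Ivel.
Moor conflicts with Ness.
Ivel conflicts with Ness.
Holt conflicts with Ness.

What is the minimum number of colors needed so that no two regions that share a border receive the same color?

2

Kell and Dane conflict, so at least 2 colors are needed.
2 colors suffice: color 1 → {Kell, Moor, Ivel, Holt}; color 2 → {Brill, Arden, Dane, Ness}. No two conflicting regions share a color.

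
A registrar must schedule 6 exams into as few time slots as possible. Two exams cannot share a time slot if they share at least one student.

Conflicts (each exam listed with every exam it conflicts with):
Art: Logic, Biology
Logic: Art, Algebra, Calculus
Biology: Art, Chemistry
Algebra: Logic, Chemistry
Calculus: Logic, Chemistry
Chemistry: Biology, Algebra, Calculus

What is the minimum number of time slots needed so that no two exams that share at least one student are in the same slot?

3

The cycle Chemistry-Calculus-Logic-Art-Biology-Chemistry has odd length 5, so it cannot be 2-colored; at least 3 time slots are needed.
3 time slots suffice: Art=3, Logic=1, Biology=2, Algebra=2, Calculus=2, Chemistry=1. Every pair that conflicts lands in different time slots.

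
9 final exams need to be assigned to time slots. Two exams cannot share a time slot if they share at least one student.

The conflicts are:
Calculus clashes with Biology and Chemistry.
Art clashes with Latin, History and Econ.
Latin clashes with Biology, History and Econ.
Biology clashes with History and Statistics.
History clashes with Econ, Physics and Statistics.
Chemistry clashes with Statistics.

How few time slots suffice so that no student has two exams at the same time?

4

Art, Latin, History, Econ pairwise conflict, so at least 4 time slots are needed.
4 time slots suffice: time slot 1 → {History, Chemistry}; time slot 2 → {Calculus, Latin, Physics, Statistics}; time slot 3 → {Biology, Econ}; time slot 4 → {Art}. Each listed conflict is separated.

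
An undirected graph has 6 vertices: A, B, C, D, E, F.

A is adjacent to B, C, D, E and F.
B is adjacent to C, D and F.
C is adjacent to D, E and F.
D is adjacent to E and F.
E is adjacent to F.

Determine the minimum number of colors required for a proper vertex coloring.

A, C, D, E, F are pairwise adjacent (a clique of size 5), so at least 5 colors are needed.
One proper 5-coloring: A=4, B=5, C=1, D=3, E=5, F=2. Each edge has distinct colors on its endpoints.

5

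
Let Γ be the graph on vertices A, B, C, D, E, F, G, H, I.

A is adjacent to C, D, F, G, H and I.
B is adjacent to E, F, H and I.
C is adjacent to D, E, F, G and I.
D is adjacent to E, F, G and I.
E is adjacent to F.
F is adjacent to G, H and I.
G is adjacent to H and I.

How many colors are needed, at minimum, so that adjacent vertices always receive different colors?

A, C, D, F, G, I are pairwise adjacent (a clique of size 6), so at least 6 colors are needed.
6 colors suffice: color 1 → {F}; color 2 → {B, C}; color 3 → {D, H}; color 4 → {E, G}; color 5 → {A}; color 6 → {I}. Each edge has distinct colors on its endpoints.

6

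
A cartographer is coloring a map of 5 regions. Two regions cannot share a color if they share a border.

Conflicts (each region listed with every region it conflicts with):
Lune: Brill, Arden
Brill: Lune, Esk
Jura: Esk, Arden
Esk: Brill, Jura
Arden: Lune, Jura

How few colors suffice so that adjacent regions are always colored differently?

The cycle Jura-Esk-Brill-Lune-Arden-Jura has odd length 5, so it cannot be 2-colored; at least 3 colors are needed.
One proper 3-coloring: Lune=3, Brill=1, Jura=1, Esk=2, Arden=2. Every pair that conflicts lands in different colors.

3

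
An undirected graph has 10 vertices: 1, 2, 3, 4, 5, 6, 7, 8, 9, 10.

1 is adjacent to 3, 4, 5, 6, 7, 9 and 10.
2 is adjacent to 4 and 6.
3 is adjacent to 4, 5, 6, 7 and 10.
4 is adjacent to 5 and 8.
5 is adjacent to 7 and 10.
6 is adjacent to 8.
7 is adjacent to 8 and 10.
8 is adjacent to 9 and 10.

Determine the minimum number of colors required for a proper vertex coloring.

5

1, 3, 5, 7, 10 are mutually adjacent (a clique of size 5), so at least 5 colors are needed.
5 colors suffice: color a → {1, 2, 8}; color b → {3, 9}; color c → {5, 6}; color d → {4, 10}; color e → {7}. Each edge has distinct colors on its endpoints.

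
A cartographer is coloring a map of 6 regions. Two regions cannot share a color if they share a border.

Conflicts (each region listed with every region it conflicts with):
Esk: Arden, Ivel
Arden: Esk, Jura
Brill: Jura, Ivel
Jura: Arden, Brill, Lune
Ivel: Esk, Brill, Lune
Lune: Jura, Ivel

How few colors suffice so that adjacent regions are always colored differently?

The cycle Jura-Arden-Esk-Ivel-Lune-Jura has odd length 5, so it cannot be 2-colored; at least 3 colors are needed.
3 colors suffice: color 1 → {Jura, Ivel}; color 2 → {Esk, Brill, Lune}; color 3 → {Arden}. Every pair that conflicts lands in different colors.

3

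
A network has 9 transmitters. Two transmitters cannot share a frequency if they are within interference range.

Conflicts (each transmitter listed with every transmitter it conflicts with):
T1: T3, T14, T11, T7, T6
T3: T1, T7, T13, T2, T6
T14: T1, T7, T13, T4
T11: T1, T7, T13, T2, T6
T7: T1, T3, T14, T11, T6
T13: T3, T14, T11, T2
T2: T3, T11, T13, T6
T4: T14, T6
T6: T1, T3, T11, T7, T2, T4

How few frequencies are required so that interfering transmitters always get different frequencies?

T1, T11, T7, T6 are mutually in conflict, so at least 4 frequencies are needed.
4 frequencies suffice: frequency 1 → {T13, T6}; frequency 2 → {T7, T2, T4}; frequency 3 → {T3, T14, T11}; frequency 4 → {T1}. Each listed conflict is separated.

4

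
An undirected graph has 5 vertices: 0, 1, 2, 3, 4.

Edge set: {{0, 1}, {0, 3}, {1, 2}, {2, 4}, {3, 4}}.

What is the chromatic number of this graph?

3

The cycle 2-1-0-3-4-2 has odd length 5, so it cannot be 2-colored; at least 3 colors are needed.
A valid assignment using 3 colors: 0=red, 1=blue, 2=red, 3=green, 4=blue. Each edge has distinct colors on its endpoints.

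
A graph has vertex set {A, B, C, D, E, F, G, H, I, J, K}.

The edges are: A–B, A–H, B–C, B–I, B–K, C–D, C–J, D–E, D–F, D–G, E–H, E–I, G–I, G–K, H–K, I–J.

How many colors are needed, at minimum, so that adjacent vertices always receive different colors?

The cycle K-B-I-E-H-K has odd length 5, so it cannot be 2-colored; at least 3 colors are needed.
3 colors suffice: color 1 → {D, H, I}; color 2 → {B, E, F, G, J}; color 3 → {A, C, K}. Every edge joins two different colors.

3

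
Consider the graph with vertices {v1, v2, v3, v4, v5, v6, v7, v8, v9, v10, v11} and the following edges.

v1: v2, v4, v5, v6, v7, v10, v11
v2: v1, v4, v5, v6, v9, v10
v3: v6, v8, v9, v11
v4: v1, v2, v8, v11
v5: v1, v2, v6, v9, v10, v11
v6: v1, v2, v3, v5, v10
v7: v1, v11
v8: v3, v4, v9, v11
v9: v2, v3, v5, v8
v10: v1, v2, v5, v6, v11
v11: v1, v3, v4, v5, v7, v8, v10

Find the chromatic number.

v1, v2, v5, v6, v10 form a clique, so at least 5 colors are needed.
One proper 5-coloring: v1=2, v2=1, v3=2, v4=3, v5=3, v6=4, v7=3, v8=5, v9=4, v10=5, v11=1. Every edge joins two different colors.

5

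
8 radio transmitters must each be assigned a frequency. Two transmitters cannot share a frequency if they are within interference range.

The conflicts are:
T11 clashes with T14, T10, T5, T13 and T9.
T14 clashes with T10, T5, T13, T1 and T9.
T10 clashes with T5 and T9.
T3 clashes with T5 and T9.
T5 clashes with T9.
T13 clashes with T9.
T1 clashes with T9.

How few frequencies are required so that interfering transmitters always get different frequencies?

5

T11, T14, T10, T5, T9 pairwise conflict, so at least 5 frequencies are needed.
Using 5 frequencies: T11=3, T14=2, T10=5, T3=2, T5=4, T13=4, T1=3, T9=1. Each listed conflict is separated.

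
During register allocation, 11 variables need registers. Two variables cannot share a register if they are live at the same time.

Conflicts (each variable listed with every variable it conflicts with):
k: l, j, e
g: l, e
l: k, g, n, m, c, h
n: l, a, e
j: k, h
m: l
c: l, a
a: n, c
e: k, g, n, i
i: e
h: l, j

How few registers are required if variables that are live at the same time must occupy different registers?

2

k and j conflict, so at least 2 registers are needed.
2 registers suffice: register 1 → {l, j, a, e}; register 2 → {k, g, n, m, c, i, h}. Each listed conflict is separated.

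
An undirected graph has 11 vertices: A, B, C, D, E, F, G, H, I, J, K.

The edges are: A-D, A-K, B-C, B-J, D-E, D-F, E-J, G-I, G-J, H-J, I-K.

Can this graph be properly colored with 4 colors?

The chromatic number is 3. The cycle D-E-J-G-I-K-A-D has odd length 7, so it cannot be 2-colored; at least 3 colors are needed.
3 colors suffice: A=2, B=2, C=1, D=1, E=2, F=2, G=2, H=2, I=3, J=1, K=1.
Since 4 ≥ 3, a proper 4-coloring certainly exists.

Yes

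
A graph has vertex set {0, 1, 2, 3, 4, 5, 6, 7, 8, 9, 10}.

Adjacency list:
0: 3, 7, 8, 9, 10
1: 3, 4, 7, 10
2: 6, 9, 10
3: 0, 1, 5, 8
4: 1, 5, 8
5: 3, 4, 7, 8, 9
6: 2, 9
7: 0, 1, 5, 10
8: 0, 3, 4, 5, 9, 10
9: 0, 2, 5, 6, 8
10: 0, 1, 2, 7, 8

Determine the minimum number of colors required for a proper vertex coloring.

3

2, 6, 9 are pairwise adjacent, so at least 3 colors are needed.
3 colors suffice: color red → {2, 7, 8}; color blue → {0, 1, 5, 6}; color green → {3, 4, 9, 10}. Each edge has distinct colors on its endpoints.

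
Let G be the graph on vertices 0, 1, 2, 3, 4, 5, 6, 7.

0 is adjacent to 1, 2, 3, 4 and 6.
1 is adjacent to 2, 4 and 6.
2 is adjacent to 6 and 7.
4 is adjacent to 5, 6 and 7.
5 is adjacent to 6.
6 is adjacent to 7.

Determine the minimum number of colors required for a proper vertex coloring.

4

0, 1, 4, 6 form a clique, so at least 4 colors are needed.
4 colors suffice: 0=green, 1=yellow, 2=blue, 3=red, 4=blue, 5=green, 6=red, 7=green. No two adjacent vertices share a color.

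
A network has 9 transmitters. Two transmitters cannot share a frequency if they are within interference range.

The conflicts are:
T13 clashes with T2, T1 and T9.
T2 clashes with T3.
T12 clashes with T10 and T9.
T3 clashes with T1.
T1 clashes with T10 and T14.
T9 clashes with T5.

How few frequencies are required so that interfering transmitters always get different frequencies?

The cycle T9-T12-T10-T1-T13-T9 has odd length 5, so it cannot be 2-colored; at least 3 frequencies are needed.
3 frequencies suffice: T13=2, T2=1, T12=3, T3=2, T1=1, T10=2, T9=1, T5=2, T14=2. Every pair that conflicts lands in different frequencies.

3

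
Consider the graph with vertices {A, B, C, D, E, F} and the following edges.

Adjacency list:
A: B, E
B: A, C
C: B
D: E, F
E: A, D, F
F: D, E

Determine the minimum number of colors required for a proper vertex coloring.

D, E, F form a triangle, so at least 3 colors are needed.
3 colors suffice: color red → {B, E}; color blue → {A, C, F}; color green → {D}. No two adjacent vertices share a color.

3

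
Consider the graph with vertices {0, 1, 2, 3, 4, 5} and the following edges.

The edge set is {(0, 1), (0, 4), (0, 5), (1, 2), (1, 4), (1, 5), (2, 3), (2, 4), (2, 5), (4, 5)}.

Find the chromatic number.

0, 1, 4, 5 form a clique, so at least 4 colors are needed.
4 colors suffice: color red → {0, 2}; color blue → {1, 3}; color green → {4}; color yellow → {5}. No two adjacent vertices share a color.

4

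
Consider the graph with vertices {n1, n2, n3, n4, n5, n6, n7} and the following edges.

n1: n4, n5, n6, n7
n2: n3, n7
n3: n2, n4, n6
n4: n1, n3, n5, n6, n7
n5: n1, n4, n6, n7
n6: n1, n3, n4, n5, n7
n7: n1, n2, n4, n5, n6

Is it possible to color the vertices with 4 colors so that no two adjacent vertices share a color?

No

n1, n4, n5, n6, n7 are mutually adjacent (a clique of size 5), so at least 5 colors are needed.
So 4 colors are not enough.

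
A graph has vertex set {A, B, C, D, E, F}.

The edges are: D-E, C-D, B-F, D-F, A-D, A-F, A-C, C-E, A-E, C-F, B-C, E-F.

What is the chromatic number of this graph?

5

A, C, D, E, F are pairwise adjacent (a clique of size 5), so at least 5 colors are needed.
5 colors suffice: color red → {F}; color blue → {C}; color green → {B, E}; color yellow → {A}; color purple → {D}. Each edge has distinct colors on its endpoints.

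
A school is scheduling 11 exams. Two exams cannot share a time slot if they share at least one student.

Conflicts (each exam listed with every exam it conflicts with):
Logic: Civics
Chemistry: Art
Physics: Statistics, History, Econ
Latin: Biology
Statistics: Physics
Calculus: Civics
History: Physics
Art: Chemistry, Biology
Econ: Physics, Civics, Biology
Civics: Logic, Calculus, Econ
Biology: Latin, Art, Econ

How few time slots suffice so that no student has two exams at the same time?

2

Latin and Biology conflict, so at least 2 time slots are needed.
2 time slots suffice: Logic=1, Chemistry=2, Physics=2, Latin=1, Statistics=1, Calculus=1, History=1, Art=1, Econ=1, Civics=2, Biology=2. Every pair that conflicts lands in different time slots.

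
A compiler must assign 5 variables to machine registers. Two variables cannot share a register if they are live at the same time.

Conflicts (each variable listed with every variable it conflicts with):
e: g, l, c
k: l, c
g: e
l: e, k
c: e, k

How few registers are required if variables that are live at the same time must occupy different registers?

2

k and l conflict, so at least 2 registers are needed.
Using 2 registers: e=1, k=1, g=2, l=2, c=2. Each listed conflict is separated.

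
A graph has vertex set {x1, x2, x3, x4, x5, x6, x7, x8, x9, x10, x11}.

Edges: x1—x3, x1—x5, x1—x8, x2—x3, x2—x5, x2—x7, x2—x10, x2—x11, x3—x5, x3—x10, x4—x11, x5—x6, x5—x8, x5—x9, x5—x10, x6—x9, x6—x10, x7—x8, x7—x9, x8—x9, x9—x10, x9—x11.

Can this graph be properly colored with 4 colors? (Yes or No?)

Yes

The chromatic number is 4. x5, x6, x9, x10 are mutually adjacent (a clique of size 4), so at least 4 colors are needed.
One proper 4-coloring: x1=blue, x2=blue, x3=yellow, x4=blue, x5=red, x6=yellow, x7=red, x8=green, x9=blue, x10=green, x11=red.
That is already a proper 4-coloring.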